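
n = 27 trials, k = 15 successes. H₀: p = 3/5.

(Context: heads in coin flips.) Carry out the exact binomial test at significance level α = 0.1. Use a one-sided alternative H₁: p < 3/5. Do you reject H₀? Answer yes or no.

reject H₀: no

Exact binomial: n=27, k=15, p₀=3/5=0.6000
P(X≤15) from Σ C(n,i)·p₀^i·(1−p₀)^(n−i)
p-value (one-sided, H₁ less) = 0.38727
At α=0.1: p ≥ α → fail to reject H₀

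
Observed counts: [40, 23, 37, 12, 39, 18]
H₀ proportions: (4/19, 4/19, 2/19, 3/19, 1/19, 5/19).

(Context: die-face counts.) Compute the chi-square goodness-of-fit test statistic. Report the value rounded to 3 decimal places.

test statistic = 151.476

n = 169; E_i = n·p_i = [35.58, 35.58, 17.79, 26.68, 8.89, 44.47]
χ² = (40−35.58)²/35.58 + (23−35.58)²/35.58 + (37−17.79)²/17.79 + (12−26.68)²/26.68 + (39−8.89)²/8.89 + (18−44.47)²/44.47 = 151.4760
df = 5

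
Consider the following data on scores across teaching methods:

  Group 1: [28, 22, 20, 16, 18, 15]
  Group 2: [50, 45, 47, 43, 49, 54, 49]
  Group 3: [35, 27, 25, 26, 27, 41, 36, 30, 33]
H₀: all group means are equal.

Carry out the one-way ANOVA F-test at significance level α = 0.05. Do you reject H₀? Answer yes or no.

Group means [19.83, 48.14, 31.11], grand mean 33.455
SSB = Σnᵢ(x̄ᵢ−x̄)² = 2672.875; SSW = ΣΣ(x−x̄ᵢ)² = 428.579
MSB = 2672.875/2 = 1336.4376; MSW = 428.579/19 = 22.5568
F = MSB/MSW = 59.2476
df = (2, 19)
p-value (upper-tail) = 0.00000
At α=0.05: p < α → reject H₀

reject H₀: yes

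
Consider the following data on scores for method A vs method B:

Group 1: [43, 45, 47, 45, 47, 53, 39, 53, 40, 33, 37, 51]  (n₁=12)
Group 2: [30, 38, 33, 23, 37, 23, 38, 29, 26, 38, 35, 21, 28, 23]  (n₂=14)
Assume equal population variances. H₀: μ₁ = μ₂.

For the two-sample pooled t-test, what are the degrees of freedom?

df = n₁ + n₂ − 2 = 12 + 14 − 2 = 24

degrees of freedom = 24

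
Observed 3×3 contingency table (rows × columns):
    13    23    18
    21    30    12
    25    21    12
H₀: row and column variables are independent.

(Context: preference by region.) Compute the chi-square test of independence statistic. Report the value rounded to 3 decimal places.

test statistic = 6.808

Row totals [54, 63, 58], col totals [59, 74, 42], n=175
χ² = (13−18.21)²/18.21 + (23−22.83)²/22.83 + (18−12.96)²/12.96 + (21−21.24)²/21.24 + (30−26.64)²/26.64 + (12−15.12)²/15.12 + (25−19.55)²/19.55 + (21−24.53)²/24.53 + (12−13.92)²/13.92 = 6.8083
df = 4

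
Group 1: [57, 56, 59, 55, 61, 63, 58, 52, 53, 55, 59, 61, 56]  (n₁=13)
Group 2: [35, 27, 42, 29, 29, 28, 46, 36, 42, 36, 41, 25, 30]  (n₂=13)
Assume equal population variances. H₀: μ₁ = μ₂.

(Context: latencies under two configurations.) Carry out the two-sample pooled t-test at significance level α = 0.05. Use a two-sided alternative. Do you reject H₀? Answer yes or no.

reject H₀: yes

x̄₁=57.308, s₁=3.250, n₁=13
x̄₂=34.308, s₂=6.836, n₂=13
s_p² = [12·3.250² + 12·6.836²]/24 = 28.6474
SE = √(s_p²·(1/13+1/13)) = 2.0994
t = (57.308−34.308)/2.0994 = 10.9557
df = 24
p-value (two-sided) = 0.00000
At α=0.05: p < α → reject H₀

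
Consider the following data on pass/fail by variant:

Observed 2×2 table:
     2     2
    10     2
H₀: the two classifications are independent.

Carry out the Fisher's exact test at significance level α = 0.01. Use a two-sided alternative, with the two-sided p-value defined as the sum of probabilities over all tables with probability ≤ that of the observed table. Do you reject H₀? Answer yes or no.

reject H₀: no

Margins: r₁=4, r₂=12, c₁=12, c₂=4, n=16
p_obs = C(4,2)·C(12,10)/C(16,12); sum pmf over tables with pmf ≤ p_obs
p-value (two-sided) = 0.24451
At α=0.01: p ≥ α → fail to reject H₀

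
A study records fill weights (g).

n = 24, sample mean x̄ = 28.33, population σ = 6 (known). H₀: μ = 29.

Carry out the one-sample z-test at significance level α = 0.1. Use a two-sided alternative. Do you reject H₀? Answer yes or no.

SE = σ/√n = 6/√24 = 1.2247
z = (x̄−μ₀)/SE = (28.33−29)/1.2247 = -0.5471
p-value (two-sided) = 0.58434
At α=0.1: p ≥ α → fail to reject H₀

reject H₀: no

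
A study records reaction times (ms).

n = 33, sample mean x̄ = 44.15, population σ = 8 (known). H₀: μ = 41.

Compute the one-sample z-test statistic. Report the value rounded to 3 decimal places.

test statistic = 2.262

SE = σ/√n = 8/√33 = 1.3926
z = (x̄−μ₀)/SE = (44.15−41)/1.3926 = 2.2619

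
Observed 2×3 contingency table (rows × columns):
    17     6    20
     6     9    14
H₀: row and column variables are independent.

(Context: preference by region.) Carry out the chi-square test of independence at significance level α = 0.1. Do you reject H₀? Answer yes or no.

reject H₀: no

Row totals [43, 29], col totals [23, 15, 34], n=72
χ² = (17−13.74)²/13.74 + (6−8.96)²/8.96 + (20−20.31)²/20.31 + (6−9.26)²/9.26 + (9−6.04)²/6.04 + (14−13.69)²/13.69 = 4.3624
df = 2
p-value (upper-tail) = 0.11291
At α=0.1: p ≥ α → fail to reject H₀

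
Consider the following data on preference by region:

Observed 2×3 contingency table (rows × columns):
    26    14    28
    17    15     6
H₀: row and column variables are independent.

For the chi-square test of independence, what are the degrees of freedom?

degrees of freedom = 2

df = (r−1)(c−1) = (2−1)·(3−1) = 2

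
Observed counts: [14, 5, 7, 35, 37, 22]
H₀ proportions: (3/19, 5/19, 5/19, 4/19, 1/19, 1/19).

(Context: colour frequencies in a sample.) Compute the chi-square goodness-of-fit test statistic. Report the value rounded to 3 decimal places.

test statistic = 234.569

n = 120; E_i = n·p_i = [18.95, 31.58, 31.58, 25.26, 6.32, 6.32]
χ² = (14−18.95)²/18.95 + (5−31.58)²/31.58 + (7−31.58)²/31.58 + (35−25.26)²/25.26 + (37−6.32)²/6.32 + (22−6.32)²/6.32 = 234.5690
df = 5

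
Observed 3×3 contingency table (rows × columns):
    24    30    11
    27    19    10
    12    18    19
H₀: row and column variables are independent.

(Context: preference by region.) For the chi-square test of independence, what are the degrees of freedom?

degrees of freedom = 4

df = (r−1)(c−1) = (3−1)·(3−1) = 4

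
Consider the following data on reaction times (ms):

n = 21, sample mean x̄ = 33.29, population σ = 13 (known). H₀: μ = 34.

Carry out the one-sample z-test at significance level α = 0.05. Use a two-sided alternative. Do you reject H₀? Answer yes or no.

reject H₀: no

SE = σ/√n = 13/√21 = 2.8368
z = (x̄−μ₀)/SE = (33.29−34)/2.8368 = -0.2503
p-value (two-sided) = 0.80237
At α=0.05: p ≥ α → fail to reject H₀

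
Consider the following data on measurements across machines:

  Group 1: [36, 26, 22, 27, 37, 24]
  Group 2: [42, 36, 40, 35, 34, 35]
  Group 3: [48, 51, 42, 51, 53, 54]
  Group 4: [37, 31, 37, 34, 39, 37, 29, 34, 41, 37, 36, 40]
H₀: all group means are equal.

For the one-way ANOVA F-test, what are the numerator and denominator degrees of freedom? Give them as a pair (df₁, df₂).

k = 4 groups, N = 30 total
df = (k−1, N−k) = (4−1, 30−4) = (3, 26)

degrees of freedom = [3, 26]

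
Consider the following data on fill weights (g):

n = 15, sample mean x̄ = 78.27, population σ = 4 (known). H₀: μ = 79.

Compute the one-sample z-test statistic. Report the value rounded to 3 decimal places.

SE = σ/√n = 4/√15 = 1.0328
z = (x̄−μ₀)/SE = (78.27−79)/1.0328 = -0.7068

test statistic = -0.707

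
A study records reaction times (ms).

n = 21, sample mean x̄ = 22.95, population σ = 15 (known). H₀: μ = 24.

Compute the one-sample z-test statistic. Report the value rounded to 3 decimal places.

test statistic = -0.321

SE = σ/√n = 15/√21 = 3.2733
z = (x̄−μ₀)/SE = (22.95−24)/3.2733 = -0.3208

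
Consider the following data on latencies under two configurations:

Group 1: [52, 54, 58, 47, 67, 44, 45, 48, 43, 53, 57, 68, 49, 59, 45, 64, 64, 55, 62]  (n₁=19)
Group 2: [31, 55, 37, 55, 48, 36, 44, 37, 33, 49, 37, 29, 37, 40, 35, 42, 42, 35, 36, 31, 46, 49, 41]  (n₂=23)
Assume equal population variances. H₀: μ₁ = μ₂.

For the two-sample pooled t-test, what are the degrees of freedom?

degrees of freedom = 40

df = n₁ + n₂ − 2 = 19 + 23 − 2 = 40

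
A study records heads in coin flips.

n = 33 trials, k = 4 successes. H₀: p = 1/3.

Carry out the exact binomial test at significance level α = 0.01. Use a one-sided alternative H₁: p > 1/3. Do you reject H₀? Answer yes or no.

reject H₀: no

Exact binomial: n=33, k=4, p₀=1/3=0.3333
P(X≥4) from Σ C(n,i)·p₀^i·(1−p₀)^(n−i)
p-value (one-sided, H₁ greater) = 0.99872
At α=0.01: p ≥ α → fail to reject H₀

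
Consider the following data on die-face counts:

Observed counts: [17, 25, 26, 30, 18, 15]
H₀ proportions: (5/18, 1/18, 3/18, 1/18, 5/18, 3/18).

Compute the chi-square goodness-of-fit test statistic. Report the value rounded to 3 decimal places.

n = 131; E_i = n·p_i = [36.39, 7.28, 21.83, 7.28, 36.39, 21.83]
χ² = (17−36.39)²/36.39 + (25−7.28)²/7.28 + (26−21.83)²/21.83 + (30−7.28)²/7.28 + (18−36.39)²/36.39 + (15−21.83)²/21.83 = 136.6550
df = 5

test statistic = 136.655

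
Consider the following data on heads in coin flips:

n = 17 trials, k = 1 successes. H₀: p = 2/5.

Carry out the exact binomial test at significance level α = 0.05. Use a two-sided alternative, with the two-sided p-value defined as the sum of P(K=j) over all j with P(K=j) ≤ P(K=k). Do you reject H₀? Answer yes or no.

reject H₀: yes

Exact binomial: n=17, k=1, p₀=2/5=0.4000
P(X=j) = C(n,j)·p₀^j·(1−p₀)^(n−j); p = Σ P(X=j) over j with P(X=j) ≤ P(X=1)
p-value (two-sided) = 0.00254
At α=0.05: p < α → reject H₀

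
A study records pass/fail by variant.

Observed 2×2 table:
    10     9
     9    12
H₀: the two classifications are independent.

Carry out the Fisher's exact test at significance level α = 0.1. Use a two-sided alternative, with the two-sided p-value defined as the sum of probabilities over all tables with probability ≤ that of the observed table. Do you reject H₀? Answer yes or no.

reject H₀: no

Margins: r₁=19, r₂=21, c₁=19, c₂=21, n=40
p_obs = C(19,10)·C(21,9)/C(40,19); sum pmf over tables with pmf ≤ p_obs
p-value (two-sided) = 0.75181
At α=0.1: p ≥ α → fail to reject H₀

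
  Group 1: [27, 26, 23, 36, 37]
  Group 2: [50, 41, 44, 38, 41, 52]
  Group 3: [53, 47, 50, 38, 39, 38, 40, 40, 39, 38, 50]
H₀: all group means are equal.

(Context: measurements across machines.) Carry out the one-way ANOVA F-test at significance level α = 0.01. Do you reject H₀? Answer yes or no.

reject H₀: yes

Group means [29.80, 44.33, 42.91], grand mean 40.318
SSB = Σnᵢ(x̄ᵢ−x̄)² = 723.730; SSW = ΣΣ(x−x̄ᵢ)² = 651.042
MSB = 723.730/2 = 361.8652; MSW = 651.042/19 = 34.2654
F = MSB/MSW = 10.5607
df = (2, 19)
p-value (upper-tail) = 0.00082
At α=0.01: p < α → reject H₀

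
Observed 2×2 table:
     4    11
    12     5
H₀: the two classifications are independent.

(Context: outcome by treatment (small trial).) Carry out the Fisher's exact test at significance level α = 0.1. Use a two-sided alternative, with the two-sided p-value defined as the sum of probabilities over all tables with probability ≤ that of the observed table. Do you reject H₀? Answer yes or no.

Margins: r₁=15, r₂=17, c₁=16, c₂=16, n=32
p_obs = C(15,4)·C(17,12)/C(32,16); sum pmf over tables with pmf ≤ p_obs
p-value (two-sided) = 0.03195
At α=0.1: p < α → reject H₀

reject H₀: yes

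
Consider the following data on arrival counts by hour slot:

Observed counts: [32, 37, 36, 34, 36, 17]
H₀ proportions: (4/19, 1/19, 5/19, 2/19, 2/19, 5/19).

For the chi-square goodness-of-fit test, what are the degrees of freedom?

degrees of freedom = 5

df = k − 1 = 6 − 1 = 5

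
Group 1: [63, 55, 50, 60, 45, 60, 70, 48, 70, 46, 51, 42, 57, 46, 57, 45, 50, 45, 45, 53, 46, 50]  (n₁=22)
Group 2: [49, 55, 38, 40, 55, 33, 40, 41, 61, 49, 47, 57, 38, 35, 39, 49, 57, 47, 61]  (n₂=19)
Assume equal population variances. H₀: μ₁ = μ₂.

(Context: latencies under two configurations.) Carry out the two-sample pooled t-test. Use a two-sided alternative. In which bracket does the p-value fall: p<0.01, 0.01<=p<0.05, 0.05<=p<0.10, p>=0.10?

x̄₁=52.455, s₁=8.122, n₁=22
x̄₂=46.895, s₂=8.919, n₂=19
s_p² = [21·8.122² + 18·8.919²]/39 = 72.2370
SE = √(s_p²·(1/22+1/19)) = 2.6619
t = (52.455−46.895)/2.6619 = 2.0887
df = 39
p-value (two-sided) = 0.04331
→ bracket: 0.01<=p<0.05

p-value bracket: 0.01<=p<0.05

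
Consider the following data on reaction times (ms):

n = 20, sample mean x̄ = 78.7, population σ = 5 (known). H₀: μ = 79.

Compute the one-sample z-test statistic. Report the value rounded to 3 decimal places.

SE = σ/√n = 5/√20 = 1.1180
z = (x̄−μ₀)/SE = (78.7−79)/1.1180 = -0.2683

test statistic = -0.268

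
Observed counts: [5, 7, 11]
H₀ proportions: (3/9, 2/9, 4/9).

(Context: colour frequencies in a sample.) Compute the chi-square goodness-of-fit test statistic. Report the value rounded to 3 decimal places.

test statistic = 1.685

n = 23; E_i = n·p_i = [7.67, 5.11, 10.22]
χ² = (5−7.67)²/7.67 + (7−5.11)²/5.11 + (11−10.22)²/10.22 = 1.6848
df = 2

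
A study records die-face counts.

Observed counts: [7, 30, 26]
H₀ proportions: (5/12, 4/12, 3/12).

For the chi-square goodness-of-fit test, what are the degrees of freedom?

degrees of freedom = 2

df = k − 1 = 3 − 1 = 2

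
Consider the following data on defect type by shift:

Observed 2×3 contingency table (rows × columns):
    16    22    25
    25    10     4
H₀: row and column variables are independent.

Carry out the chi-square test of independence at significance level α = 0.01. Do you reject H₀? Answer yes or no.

reject H₀: yes

Row totals [63, 39], col totals [41, 32, 29], n=102
χ² = (16−25.32)²/25.32 + (22−19.76)²/19.76 + (25−17.91)²/17.91 + (25−15.68)²/15.68 + (10−12.24)²/12.24 + (4−11.09)²/11.09 = 16.9753
df = 2
p-value (upper-tail) = 0.00021
At α=0.01: p < α → reject H₀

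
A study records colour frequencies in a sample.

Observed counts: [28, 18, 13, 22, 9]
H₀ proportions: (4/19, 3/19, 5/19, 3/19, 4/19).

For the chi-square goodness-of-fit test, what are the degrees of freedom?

degrees of freedom = 4

df = k − 1 = 5 − 1 = 4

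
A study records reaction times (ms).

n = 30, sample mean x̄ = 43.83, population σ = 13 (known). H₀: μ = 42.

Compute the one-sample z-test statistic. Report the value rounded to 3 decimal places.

SE = σ/√n = 13/√30 = 2.3735
z = (x̄−μ₀)/SE = (43.83−42)/2.3735 = 0.7710

test statistic = 0.771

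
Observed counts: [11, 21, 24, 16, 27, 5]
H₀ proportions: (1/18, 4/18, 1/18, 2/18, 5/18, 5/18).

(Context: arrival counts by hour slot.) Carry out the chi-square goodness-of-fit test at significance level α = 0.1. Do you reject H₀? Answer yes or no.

reject H₀: yes

n = 104; E_i = n·p_i = [5.78, 23.11, 5.78, 11.56, 28.89, 28.89]
χ² = (11−5.78)²/5.78 + (21−23.11)²/23.11 + (24−5.78)²/5.78 + (16−11.56)²/11.56 + (27−28.89)²/28.89 + (5−28.89)²/28.89 = 83.9702
df = 5
p-value (upper-tail) = 0.00000
At α=0.1: p < α → reject H₀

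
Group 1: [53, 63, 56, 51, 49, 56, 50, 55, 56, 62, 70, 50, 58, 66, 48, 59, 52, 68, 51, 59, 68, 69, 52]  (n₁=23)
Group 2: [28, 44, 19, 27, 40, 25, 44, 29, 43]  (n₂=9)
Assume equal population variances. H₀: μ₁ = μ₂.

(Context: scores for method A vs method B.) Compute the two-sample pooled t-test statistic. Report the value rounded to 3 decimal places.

test statistic = 7.912

x̄₁=57.435, s₁=7.038, n₁=23
x̄₂=33.222, s₂=9.536, n₂=9
s_p² = [22·7.038² + 8·9.536²]/30 = 60.5736
SE = √(s_p²·(1/23+1/9)) = 3.0601
t = (57.435−33.222)/3.0601 = 7.9124
df = 30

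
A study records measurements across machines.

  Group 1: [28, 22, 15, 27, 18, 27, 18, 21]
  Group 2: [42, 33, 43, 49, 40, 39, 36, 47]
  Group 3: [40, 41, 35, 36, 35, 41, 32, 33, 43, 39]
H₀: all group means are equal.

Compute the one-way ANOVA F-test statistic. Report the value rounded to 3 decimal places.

Group means [22.00, 41.12, 37.50], grand mean 33.846
SSB = Σnᵢ(x̄ᵢ−x̄)² = 1680.010; SSW = ΣΣ(x−x̄ᵢ)² = 495.375
MSB = 1680.010/2 = 840.0048; MSW = 495.375/23 = 21.5380
F = MSB/MSW = 39.0010
df = (2, 23)

test statistic = 39.001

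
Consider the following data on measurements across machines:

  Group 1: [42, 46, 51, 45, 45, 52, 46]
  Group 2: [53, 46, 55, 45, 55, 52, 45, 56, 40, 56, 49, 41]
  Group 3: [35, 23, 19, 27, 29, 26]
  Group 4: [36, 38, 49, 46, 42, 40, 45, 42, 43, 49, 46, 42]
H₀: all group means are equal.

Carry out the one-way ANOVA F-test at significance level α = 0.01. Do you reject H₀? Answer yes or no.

reject H₀: yes

Group means [46.71, 49.42, 26.50, 43.17], grand mean 43.162
SSB = Σnᵢ(x̄ᵢ−x̄)² = 2223.515; SSW = ΣΣ(x−x̄ᵢ)² = 781.512
MSB = 2223.515/3 = 741.1717; MSW = 781.512/33 = 23.6822
F = MSB/MSW = 31.2966
df = (3, 33)
p-value (upper-tail) = 0.00000
At α=0.01: p < α → reject H₀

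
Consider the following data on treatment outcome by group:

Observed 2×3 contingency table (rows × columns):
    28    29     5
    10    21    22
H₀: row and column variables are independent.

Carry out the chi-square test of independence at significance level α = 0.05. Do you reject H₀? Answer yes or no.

reject H₀: yes

Row totals [62, 53], col totals [38, 50, 27], n=115
χ² = (28−20.49)²/20.49 + (29−26.96)²/26.96 + (5−14.56)²/14.56 + (10−17.51)²/17.51 + (21−23.04)²/23.04 + (22−12.44)²/12.44 = 19.9277
df = 2
p-value (upper-tail) = 0.00005
At α=0.05: p < α → reject H₀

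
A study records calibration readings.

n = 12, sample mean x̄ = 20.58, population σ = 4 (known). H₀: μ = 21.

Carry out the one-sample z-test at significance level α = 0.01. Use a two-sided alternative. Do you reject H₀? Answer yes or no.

SE = σ/√n = 4/√12 = 1.1547
z = (x̄−μ₀)/SE = (20.58−21)/1.1547 = -0.3637
p-value (two-sided) = 0.71606
At α=0.01: p ≥ α → fail to reject H₀

reject H₀: no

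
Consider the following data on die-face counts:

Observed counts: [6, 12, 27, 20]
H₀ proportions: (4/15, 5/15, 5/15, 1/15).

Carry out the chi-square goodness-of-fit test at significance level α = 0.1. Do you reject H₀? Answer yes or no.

reject H₀: yes

n = 65; E_i = n·p_i = [17.33, 21.67, 21.67, 4.33]
χ² = (6−17.33)²/17.33 + (12−21.67)²/21.67 + (27−21.67)²/21.67 + (20−4.33)²/4.33 = 69.6769
df = 3
p-value (upper-tail) = 0.00000
At α=0.1: p < α → reject H₀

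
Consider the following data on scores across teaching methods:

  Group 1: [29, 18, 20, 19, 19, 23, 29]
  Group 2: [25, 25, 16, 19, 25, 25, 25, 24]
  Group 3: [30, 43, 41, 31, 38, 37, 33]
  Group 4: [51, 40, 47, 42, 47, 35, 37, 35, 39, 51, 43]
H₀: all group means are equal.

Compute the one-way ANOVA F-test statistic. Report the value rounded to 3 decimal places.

Group means [22.43, 23.00, 36.14, 42.45], grand mean 32.152
SSB = Σnᵢ(x̄ᵢ−x̄)² = 2610.944; SSW = ΣΣ(x−x̄ᵢ)² = 717.299
MSB = 2610.944/3 = 870.3146; MSW = 717.299/29 = 24.7344
F = MSB/MSW = 35.1863
df = (3, 29)

test statistic = 35.186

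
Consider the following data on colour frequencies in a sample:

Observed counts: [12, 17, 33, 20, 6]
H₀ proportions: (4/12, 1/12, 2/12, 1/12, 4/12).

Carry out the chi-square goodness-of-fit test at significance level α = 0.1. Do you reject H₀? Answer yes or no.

reject H₀: yes

n = 88; E_i = n·p_i = [29.33, 7.33, 14.67, 7.33, 29.33]
χ² = (12−29.33)²/29.33 + (17−7.33)²/7.33 + (33−14.67)²/14.67 + (20−7.33)²/7.33 + (6−29.33)²/29.33 = 86.3409
df = 4
p-value (upper-tail) = 0.00000
At α=0.1: p < α → reject H₀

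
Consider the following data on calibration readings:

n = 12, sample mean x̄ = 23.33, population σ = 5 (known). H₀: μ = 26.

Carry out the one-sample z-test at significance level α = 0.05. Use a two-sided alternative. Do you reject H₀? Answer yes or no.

SE = σ/√n = 5/√12 = 1.4434
z = (x̄−μ₀)/SE = (23.33−26)/1.4434 = -1.8498
p-value (two-sided) = 0.06434
At α=0.05: p ≥ α → fail to reject H₀

reject H₀: no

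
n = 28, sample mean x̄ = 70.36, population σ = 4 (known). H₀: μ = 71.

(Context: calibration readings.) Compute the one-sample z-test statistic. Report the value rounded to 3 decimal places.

test statistic = -0.847

SE = σ/√n = 4/√28 = 0.7559
z = (x̄−μ₀)/SE = (70.36−71)/0.7559 = -0.8466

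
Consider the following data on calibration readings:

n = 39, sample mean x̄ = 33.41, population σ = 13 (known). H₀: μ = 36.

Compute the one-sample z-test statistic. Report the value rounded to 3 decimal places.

test statistic = -1.244

SE = σ/√n = 13/√39 = 2.0817
z = (x̄−μ₀)/SE = (33.41−36)/2.0817 = -1.2442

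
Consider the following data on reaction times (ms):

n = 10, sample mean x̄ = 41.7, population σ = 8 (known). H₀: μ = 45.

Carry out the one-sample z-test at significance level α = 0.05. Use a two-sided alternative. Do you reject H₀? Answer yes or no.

reject H₀: no

SE = σ/√n = 8/√10 = 2.5298
z = (x̄−μ₀)/SE = (41.7−45)/2.5298 = -1.3044
p-value (two-sided) = 0.19208
At α=0.05: p ≥ α → fail to reject H₀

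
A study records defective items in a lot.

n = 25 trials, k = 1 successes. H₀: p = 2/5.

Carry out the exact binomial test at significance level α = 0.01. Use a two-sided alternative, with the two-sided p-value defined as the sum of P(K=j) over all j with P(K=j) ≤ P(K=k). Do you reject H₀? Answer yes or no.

Exact binomial: n=25, k=1, p₀=2/5=0.4000
P(X=j) = C(n,j)·p₀^j·(1−p₀)^(n−j); p = Σ P(X=j) over j with P(X=j) ≤ P(X=1)
p-value (two-sided) = 0.00010
At α=0.01: p < α → reject H₀

reject H₀: yes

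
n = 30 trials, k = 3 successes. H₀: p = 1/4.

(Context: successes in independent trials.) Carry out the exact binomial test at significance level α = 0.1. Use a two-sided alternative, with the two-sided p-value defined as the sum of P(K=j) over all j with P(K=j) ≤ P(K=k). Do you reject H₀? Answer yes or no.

Exact binomial: n=30, k=3, p₀=1/4=0.2500
P(X=j) = C(n,j)·p₀^j·(1−p₀)^(n−j); p = Σ P(X=j) over j with P(X=j) ≤ P(X=3)
p-value (two-sided) = 0.05904
At α=0.1: p < α → reject H₀

reject H₀: yes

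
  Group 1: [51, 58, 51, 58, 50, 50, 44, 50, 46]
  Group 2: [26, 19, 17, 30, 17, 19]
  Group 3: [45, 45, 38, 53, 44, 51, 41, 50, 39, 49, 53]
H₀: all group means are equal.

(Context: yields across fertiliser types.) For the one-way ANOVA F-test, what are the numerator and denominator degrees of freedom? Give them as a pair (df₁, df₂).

k = 3 groups, N = 26 total
df = (k−1, N−k) = (3−1, 26−3) = (2, 23)

degrees of freedom = [2, 23]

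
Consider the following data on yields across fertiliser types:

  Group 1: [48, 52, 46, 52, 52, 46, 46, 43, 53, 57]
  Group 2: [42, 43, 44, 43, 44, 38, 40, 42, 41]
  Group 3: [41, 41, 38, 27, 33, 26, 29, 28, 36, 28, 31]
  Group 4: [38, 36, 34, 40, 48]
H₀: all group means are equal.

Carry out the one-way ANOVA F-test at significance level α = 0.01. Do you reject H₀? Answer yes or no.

reject H₀: yes

Group means [49.50, 41.89, 32.55, 39.20], grand mean 40.743
SSB = Σnᵢ(x̄ᵢ−x̄)² = 1529.770; SSW = ΣΣ(x−x̄ᵢ)² = 630.916
MSB = 1529.770/3 = 509.9232; MSW = 630.916/31 = 20.3521
F = MSB/MSW = 25.0550
df = (3, 31)
p-value (upper-tail) = 0.00000
At α=0.01: p < α → reject H₀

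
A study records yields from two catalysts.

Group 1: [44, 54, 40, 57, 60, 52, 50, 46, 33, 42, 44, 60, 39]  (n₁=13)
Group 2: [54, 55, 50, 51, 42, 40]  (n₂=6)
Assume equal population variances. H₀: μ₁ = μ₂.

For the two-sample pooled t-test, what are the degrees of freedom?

degrees of freedom = 17

df = n₁ + n₂ − 2 = 13 + 6 − 2 = 17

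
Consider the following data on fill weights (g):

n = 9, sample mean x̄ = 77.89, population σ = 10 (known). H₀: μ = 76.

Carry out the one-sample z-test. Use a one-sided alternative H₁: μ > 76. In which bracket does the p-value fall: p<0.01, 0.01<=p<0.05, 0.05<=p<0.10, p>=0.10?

SE = σ/√n = 10/√9 = 3.3333
z = (x̄−μ₀)/SE = (77.89−76)/3.3333 = 0.5670
p-value (one-sided, H₁ greater) = 0.28536
→ bracket: p>=0.10

p-value bracket: p>=0.10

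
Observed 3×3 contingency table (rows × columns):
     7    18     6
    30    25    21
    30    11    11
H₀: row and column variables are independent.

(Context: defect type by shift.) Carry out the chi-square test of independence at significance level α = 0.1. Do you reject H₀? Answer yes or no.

reject H₀: yes

Row totals [31, 76, 52], col totals [67, 54, 38], n=159
χ² = (7−13.06)²/13.06 + (18−10.53)²/10.53 + (6−7.41)²/7.41 + (30−32.03)²/32.03 + (25−25.81)²/25.81 + (21−18.16)²/18.16 + (30−21.91)²/21.91 + (11−17.66)²/17.66 + (11−12.43)²/12.43 = 14.6422
df = 4
p-value (upper-tail) = 0.00550
At α=0.1: p < α → reject H₀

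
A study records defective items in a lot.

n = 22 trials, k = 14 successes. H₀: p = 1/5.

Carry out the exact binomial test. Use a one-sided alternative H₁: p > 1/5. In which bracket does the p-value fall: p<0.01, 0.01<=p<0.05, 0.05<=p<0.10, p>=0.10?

Exact binomial: n=22, k=14, p₀=1/5=0.2000
P(X≥14) from Σ C(n,i)·p₀^i·(1−p₀)^(n−i)
p-value (one-sided, H₁ greater) = 0.00001
→ bracket: p<0.01

p-value bracket: p<0.01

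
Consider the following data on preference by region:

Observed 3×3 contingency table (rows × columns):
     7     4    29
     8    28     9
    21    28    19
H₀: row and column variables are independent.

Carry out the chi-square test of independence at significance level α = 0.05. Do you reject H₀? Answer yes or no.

Row totals [40, 45, 68], col totals [36, 60, 57], n=153
χ² = (7−9.41)²/9.41 + (4−15.69)²/15.69 + (29−14.90)²/14.90 + (8−10.59)²/10.59 + (28−17.65)²/17.65 + (9−16.76)²/16.76 + (21−16.00)²/16.00 + (28−26.67)²/26.67 + (19−25.33)²/25.33 = 36.1770
df = 4
p-value (upper-tail) = 0.00000
At α=0.05: p < α → reject H₀

reject H₀: yes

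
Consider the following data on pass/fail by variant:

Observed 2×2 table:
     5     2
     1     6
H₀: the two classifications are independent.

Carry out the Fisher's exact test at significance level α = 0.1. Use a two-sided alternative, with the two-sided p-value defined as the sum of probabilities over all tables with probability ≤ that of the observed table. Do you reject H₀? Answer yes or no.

Margins: r₁=7, r₂=7, c₁=6, c₂=8, n=14
p_obs = C(7,5)·C(7,1)/C(14,6); sum pmf over tables with pmf ≤ p_obs
p-value (two-sided) = 0.10256
At α=0.1: p ≥ α → fail to reject H₀

reject H₀: no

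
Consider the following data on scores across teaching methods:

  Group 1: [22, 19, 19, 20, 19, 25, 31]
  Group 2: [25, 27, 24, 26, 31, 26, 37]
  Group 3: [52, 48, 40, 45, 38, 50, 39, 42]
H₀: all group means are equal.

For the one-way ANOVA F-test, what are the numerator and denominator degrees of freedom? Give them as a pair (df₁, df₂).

degrees of freedom = [2, 19]

k = 3 groups, N = 22 total
df = (k−1, N−k) = (3−1, 22−3) = (2, 19)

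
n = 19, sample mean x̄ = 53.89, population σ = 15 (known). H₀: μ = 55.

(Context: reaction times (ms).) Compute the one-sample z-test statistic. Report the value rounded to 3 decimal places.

test statistic = -0.323

SE = σ/√n = 15/√19 = 3.4412
z = (x̄−μ₀)/SE = (53.89−55)/3.4412 = -0.3226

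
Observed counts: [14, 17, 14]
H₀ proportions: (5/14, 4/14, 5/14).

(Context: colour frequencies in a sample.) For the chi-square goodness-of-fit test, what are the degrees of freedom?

degrees of freedom = 2

df = k − 1 = 3 − 1 = 2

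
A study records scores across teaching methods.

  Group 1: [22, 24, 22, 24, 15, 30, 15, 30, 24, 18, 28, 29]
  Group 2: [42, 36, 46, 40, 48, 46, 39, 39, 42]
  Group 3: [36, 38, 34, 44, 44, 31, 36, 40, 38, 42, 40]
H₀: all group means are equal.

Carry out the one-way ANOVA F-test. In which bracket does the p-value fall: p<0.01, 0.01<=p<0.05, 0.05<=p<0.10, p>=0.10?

Group means [23.42, 42.00, 38.45], grand mean 33.812
SSB = Σnᵢ(x̄ᵢ−x̄)² = 2137.231; SSW = ΣΣ(x−x̄ᵢ)² = 607.644
MSB = 2137.231/2 = 1068.6155; MSW = 607.644/29 = 20.9532
F = MSB/MSW = 51.0000
df = (2, 29)
p-value (upper-tail) = 0.00000
→ bracket: p<0.01

p-value bracket: p<0.01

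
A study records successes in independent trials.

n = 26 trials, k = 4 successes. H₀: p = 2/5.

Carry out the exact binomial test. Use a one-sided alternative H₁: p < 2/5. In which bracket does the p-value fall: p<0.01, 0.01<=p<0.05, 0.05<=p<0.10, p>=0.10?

p-value bracket: p<0.01

Exact binomial: n=26, k=4, p₀=2/5=0.4000
P(X≤4) from Σ C(n,i)·p₀^i·(1−p₀)^(n−i)
p-value (one-sided, H₁ less) = 0.00663
→ bracket: p<0.01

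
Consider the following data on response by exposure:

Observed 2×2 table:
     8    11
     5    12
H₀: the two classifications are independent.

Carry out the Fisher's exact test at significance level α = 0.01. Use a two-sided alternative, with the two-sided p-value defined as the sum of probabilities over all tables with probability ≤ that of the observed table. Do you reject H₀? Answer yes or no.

reject H₀: no

Margins: r₁=19, r₂=17, c₁=13, c₂=23, n=36
p_obs = C(19,8)·C(17,5)/C(36,13); sum pmf over tables with pmf ≤ p_obs
p-value (two-sided) = 0.50179
At α=0.01: p ≥ α → fail to reject H₀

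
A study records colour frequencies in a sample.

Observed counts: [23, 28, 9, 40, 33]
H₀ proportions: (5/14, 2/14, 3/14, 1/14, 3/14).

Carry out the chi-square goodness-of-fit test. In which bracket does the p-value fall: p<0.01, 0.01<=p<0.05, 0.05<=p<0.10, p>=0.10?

p-value bracket: p<0.01

n = 133; E_i = n·p_i = [47.50, 19.00, 28.50, 9.50, 28.50]
χ² = (23−47.50)²/47.50 + (28−19.00)²/19.00 + (9−28.50)²/28.50 + (40−9.50)²/9.50 + (33−28.50)²/28.50 = 128.8737
df = 4
p-value (upper-tail) = 0.00000
→ bracket: p<0.01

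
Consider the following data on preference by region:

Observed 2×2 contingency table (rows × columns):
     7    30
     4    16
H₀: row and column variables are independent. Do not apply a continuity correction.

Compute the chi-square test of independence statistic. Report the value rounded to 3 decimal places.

test statistic = 0.010

Row totals [37, 20], col totals [11, 46], n=57
χ² = (7−7.14)²/7.14 + (30−29.86)²/29.86 + (4−3.86)²/3.86 + (16−16.14)²/16.14 = 0.0097
df = 1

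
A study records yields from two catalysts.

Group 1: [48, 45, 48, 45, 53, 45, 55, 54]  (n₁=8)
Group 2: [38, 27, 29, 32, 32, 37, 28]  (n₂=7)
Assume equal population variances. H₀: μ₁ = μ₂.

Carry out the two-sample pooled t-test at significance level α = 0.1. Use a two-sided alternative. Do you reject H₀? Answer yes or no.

x̄₁=49.125, s₁=4.257, n₁=8
x̄₂=31.857, s₂=4.298, n₂=7
s_p² = [7·4.257² + 6·4.298²]/13 = 18.2871
SE = √(s_p²·(1/8+1/7)) = 2.2132
t = (49.125−31.857)/2.2132 = 7.8022
df = 13
p-value (two-sided) = 0.00000
At α=0.1: p < α → reject H₀

reject H₀: yes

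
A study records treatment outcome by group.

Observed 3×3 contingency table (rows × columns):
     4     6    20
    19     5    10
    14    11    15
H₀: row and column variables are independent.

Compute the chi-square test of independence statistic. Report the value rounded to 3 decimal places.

Row totals [30, 34, 40], col totals [37, 22, 45], n=104
χ² = (4−10.67)²/10.67 + (6−6.35)²/6.35 + (20−12.98)²/12.98 + (19−12.10)²/12.10 + (5−7.19)²/7.19 + (10−14.71)²/14.71 + (14−14.23)²/14.23 + (11−8.46)²/8.46 + (15−17.31)²/17.31 = 15.1771
df = 4

test statistic = 15.177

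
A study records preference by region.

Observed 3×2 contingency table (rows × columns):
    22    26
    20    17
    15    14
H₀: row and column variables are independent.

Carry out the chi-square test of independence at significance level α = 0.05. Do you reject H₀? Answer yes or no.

reject H₀: no

Row totals [48, 37, 29], col totals [57, 57], n=114
χ² = (22−24.00)²/24.00 + (26−24.00)²/24.00 + (20−18.50)²/18.50 + (17−18.50)²/18.50 + (15−14.50)²/14.50 + (14−14.50)²/14.50 = 0.6111
df = 2
p-value (upper-tail) = 0.73673
At α=0.05: p ≥ α → fail to reject H₀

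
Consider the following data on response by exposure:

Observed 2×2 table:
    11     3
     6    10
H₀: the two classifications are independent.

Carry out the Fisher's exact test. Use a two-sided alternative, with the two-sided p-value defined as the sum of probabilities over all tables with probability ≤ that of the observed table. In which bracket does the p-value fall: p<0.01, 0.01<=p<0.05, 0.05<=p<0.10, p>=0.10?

p-value bracket: 0.01<=p<0.05

Margins: r₁=14, r₂=16, c₁=17, c₂=13, n=30
p_obs = C(14,11)·C(16,6)/C(30,17); sum pmf over tables with pmf ≤ p_obs
p-value (two-sided) = 0.03293
→ bracket: 0.01<=p<0.05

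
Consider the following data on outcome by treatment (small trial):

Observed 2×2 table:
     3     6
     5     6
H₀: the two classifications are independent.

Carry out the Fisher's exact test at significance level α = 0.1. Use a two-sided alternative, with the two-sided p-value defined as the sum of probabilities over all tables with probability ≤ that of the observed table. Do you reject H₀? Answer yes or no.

reject H₀: no

Margins: r₁=9, r₂=11, c₁=8, c₂=12, n=20
p_obs = C(9,3)·C(11,5)/C(20,8); sum pmf over tables with pmf ≤ p_obs
p-value (two-sided) = 0.66992
At α=0.1: p ≥ α → fail to reject H₀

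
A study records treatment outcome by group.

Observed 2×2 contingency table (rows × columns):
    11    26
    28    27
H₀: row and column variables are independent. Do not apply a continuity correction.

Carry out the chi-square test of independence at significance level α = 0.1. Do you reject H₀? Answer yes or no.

reject H₀: yes

Row totals [37, 55], col totals [39, 53], n=92
χ² = (11−15.68)²/15.68 + (26−21.32)²/21.32 + (28−23.32)²/23.32 + (27−31.68)²/31.68 = 4.0629
df = 1
p-value (upper-tail) = 0.04383
At α=0.1: p < α → reject H₀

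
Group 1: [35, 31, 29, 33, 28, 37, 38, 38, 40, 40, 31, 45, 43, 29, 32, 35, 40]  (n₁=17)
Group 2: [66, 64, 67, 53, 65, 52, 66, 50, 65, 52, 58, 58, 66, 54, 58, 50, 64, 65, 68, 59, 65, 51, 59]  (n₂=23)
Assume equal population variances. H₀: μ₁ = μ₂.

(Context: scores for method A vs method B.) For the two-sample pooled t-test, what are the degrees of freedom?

degrees of freedom = 38

df = n₁ + n₂ − 2 = 17 + 23 − 2 = 38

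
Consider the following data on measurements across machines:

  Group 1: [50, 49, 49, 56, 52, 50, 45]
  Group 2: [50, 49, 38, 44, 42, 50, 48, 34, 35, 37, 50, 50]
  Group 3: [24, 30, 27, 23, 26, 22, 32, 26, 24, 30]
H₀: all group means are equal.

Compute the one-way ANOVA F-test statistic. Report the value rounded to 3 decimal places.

test statistic = 57.306

Group means [50.14, 43.92, 26.40], grand mean 39.379
SSB = Σnᵢ(x̄ᵢ−x̄)² = 2742.654; SSW = ΣΣ(x−x̄ᵢ)² = 622.174
MSB = 2742.654/2 = 1371.3269; MSW = 622.174/26 = 23.9298
F = MSB/MSW = 57.3063
df = (2, 26)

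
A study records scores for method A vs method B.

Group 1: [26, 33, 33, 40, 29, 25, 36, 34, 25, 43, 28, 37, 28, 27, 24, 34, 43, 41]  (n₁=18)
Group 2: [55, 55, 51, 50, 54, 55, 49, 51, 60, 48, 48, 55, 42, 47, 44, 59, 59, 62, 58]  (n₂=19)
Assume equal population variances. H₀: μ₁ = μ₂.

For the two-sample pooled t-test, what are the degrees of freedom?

df = n₁ + n₂ − 2 = 18 + 19 − 2 = 35

degrees of freedom = 35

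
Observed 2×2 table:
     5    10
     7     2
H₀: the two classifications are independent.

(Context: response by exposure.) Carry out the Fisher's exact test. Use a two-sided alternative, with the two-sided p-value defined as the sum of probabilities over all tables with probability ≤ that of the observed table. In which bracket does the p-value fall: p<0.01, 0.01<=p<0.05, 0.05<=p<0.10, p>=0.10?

Margins: r₁=15, r₂=9, c₁=12, c₂=12, n=24
p_obs = C(15,5)·C(9,7)/C(24,12); sum pmf over tables with pmf ≤ p_obs
p-value (two-sided) = 0.08938
→ bracket: 0.05<=p<0.10

p-value bracket: 0.05<=p<0.10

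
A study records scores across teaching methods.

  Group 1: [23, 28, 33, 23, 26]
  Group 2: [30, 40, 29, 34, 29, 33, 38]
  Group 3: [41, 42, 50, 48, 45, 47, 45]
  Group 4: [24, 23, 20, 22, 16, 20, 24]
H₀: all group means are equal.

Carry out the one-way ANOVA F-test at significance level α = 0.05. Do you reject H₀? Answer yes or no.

Group means [26.60, 33.29, 45.43, 21.29], grand mean 32.038
SSB = Σnᵢ(x̄ᵢ−x̄)² = 2223.190; SSW = ΣΣ(x−x̄ᵢ)² = 295.771
MSB = 2223.190/3 = 741.0634; MSW = 295.771/22 = 13.4442
F = MSB/MSW = 55.1216
df = (3, 22)
p-value (upper-tail) = 0.00000
At α=0.05: p < α → reject H₀

reject H₀: yes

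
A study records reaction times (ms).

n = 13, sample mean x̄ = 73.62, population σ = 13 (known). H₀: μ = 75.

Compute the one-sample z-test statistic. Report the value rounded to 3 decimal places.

test statistic = -0.383

SE = σ/√n = 13/√13 = 3.6056
z = (x̄−μ₀)/SE = (73.62−75)/3.6056 = -0.3827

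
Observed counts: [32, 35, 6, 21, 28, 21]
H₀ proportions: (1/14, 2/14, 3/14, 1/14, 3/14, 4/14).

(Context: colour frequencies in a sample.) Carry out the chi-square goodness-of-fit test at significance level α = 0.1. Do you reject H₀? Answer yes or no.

reject H₀: yes

n = 143; E_i = n·p_i = [10.21, 20.43, 30.64, 10.21, 30.64, 40.86]
χ² = (32−10.21)²/10.21 + (35−20.43)²/20.43 + (6−30.64)²/30.64 + (21−10.21)²/10.21 + (28−30.64)²/30.64 + (21−40.86)²/40.86 = 97.9452
df = 5
p-value (upper-tail) = 0.00000
At α=0.1: p < α → reject H₀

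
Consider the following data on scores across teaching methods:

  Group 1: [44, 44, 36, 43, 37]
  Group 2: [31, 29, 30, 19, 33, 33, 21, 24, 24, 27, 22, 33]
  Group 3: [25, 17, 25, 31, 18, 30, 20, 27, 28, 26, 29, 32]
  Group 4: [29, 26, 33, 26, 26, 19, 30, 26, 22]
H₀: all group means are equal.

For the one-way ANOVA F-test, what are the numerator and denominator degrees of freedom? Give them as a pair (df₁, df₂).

k = 4 groups, N = 38 total
df = (k−1, N−k) = (4−1, 38−4) = (3, 34)

degrees of freedom = [3, 34]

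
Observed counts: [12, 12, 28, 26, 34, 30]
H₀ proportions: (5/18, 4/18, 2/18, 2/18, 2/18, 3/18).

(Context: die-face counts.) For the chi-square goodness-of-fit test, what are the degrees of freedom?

df = k − 1 = 6 − 1 = 5

degrees of freedom = 5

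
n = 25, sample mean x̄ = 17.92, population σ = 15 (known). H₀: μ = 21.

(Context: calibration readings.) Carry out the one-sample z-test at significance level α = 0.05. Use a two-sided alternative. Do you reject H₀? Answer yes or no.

SE = σ/√n = 15/√25 = 3.0000
z = (x̄−μ₀)/SE = (17.92−21)/3.0000 = -1.0267
p-value (two-sided) = 0.30458
At α=0.05: p ≥ α → fail to reject H₀

reject H₀: no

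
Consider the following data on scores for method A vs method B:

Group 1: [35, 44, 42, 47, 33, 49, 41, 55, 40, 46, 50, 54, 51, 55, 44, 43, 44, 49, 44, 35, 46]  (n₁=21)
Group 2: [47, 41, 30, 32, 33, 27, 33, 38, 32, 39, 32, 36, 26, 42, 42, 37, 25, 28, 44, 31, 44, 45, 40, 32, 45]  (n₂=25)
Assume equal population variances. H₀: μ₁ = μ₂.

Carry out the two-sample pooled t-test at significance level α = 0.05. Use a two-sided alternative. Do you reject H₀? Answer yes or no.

reject H₀: yes

x̄₁=45.095, s₁=6.252, n₁=21
x̄₂=36.040, s₂=6.605, n₂=25
s_p² = [20·6.252² + 24·6.605²]/44 = 41.5629
SE = √(s_p²·(1/21+1/25)) = 1.9083
t = (45.095−36.040)/1.9083 = 4.7451
df = 44
p-value (two-sided) = 0.00002
At α=0.05: p < α → reject H₀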